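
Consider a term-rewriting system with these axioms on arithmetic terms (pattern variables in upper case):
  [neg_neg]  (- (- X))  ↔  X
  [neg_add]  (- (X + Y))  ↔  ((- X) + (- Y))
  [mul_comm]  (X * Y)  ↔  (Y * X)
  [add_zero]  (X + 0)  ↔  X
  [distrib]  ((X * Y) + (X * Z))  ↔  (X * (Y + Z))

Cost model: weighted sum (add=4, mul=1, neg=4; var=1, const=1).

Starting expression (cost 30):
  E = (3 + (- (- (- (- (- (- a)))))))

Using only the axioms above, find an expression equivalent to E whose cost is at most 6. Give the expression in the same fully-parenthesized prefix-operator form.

(3 + a)   [cost 6]

step 1: neg_neg (→) rewrites (- (- (- (- a)))) into (- (- a)), now (3 + (- (- (- (- a)))))
step 2: neg_neg (→) rewrites (- (- (- a))) into (- a), now (3 + (- (- a)))
step 3: neg_neg (→) rewrites (- (- a)) into a, reaching cost 6 (bound 6)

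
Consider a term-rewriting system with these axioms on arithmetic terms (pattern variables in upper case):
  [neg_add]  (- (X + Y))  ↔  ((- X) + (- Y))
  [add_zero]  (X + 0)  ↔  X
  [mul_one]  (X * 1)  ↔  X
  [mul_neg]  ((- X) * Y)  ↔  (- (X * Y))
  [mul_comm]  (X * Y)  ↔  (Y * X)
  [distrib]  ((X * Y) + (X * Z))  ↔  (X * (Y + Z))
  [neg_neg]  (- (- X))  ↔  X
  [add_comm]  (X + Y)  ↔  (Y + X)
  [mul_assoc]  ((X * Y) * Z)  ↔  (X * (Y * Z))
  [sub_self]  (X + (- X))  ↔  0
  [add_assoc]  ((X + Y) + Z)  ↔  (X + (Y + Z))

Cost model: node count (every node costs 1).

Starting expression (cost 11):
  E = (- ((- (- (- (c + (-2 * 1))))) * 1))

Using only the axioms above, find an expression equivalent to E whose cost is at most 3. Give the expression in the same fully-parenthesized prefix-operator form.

(c + -2)   [cost 3]

(1) (- (- (- (c + (-2 * 1)))))  =[neg_neg →]=  (- (c + (-2 * 1)))    ⊢ (- ((- (c + (-2 * 1))) * 1))
(2) ((- (c + (-2 * 1))) * 1)  =[mul_one →]=  (- (c + (-2 * 1)))    ⊢ (- (- (c + (-2 * 1))))
(3) (-2 * 1)  =[mul_one →]=  -2    ⊢ (- (- (c + -2)))
(4) (- (- (c + -2)))  =[neg_neg →]=  (c + -2)    ⊢ cost 3, within 3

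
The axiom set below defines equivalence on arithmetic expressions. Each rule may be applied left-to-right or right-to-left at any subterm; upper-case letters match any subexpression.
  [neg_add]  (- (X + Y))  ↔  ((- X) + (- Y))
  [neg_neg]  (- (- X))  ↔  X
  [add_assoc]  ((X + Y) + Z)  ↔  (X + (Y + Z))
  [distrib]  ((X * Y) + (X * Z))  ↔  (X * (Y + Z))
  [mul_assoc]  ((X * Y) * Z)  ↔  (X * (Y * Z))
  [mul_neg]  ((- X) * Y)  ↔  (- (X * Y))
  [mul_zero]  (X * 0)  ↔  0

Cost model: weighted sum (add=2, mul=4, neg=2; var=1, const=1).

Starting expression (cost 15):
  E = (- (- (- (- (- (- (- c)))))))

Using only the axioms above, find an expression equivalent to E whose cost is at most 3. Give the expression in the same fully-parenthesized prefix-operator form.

1. [neg_neg →] (- (- (- (- (- (- (- c)))))))  →  (- (- (- (- (- c)))))
2. [neg_neg →] (- (- (- (- c))))  →  (- (- c));  E = (- (- (- c)))
3. [neg_neg →] (- (- (- c)))  →  (- c);  cost 3 ≤ 3, done

(- c)   [cost 3]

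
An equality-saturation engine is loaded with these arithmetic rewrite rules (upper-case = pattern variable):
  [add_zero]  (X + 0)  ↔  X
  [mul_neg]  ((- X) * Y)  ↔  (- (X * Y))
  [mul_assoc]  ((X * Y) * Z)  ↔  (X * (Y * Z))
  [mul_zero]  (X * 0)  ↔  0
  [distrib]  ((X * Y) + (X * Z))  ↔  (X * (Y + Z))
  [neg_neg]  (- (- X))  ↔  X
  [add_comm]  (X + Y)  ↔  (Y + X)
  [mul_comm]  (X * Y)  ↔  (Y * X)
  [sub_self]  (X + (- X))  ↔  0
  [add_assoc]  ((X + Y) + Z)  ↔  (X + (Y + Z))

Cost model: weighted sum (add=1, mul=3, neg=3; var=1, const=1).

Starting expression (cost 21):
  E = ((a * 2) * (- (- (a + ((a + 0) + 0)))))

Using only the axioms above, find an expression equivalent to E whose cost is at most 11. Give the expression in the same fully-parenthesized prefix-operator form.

((a * 2) * (a + a))   [cost 11]

step 1: neg_neg (→) rewrites (- (- (a + ((a + 0) + 0)))) into (a + ((a + 0) + 0)), now ((a * 2) * (a + ((a + 0) + 0)))
step 2: add_zero (→) rewrites ((a + 0) + 0) into (a + 0), now ((a * 2) * (a + (a + 0)))
step 3: add_zero (→) rewrites (a + 0) into a, reaching cost 11 (bound 11)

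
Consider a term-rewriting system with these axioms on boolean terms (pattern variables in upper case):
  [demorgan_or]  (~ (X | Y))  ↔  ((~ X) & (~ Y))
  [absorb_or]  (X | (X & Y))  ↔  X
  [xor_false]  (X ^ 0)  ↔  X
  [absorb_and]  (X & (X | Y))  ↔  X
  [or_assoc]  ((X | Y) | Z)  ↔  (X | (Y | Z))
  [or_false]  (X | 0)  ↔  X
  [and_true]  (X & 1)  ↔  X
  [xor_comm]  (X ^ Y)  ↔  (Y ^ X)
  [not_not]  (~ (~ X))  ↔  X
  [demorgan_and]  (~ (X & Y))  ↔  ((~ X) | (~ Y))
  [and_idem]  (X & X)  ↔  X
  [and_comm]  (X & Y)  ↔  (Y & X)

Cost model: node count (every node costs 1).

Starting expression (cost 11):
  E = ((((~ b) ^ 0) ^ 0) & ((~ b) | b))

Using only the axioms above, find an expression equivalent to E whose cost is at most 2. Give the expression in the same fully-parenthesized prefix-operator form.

1. [xor_false →] (((~ b) ^ 0) ^ 0)  →  ((~ b) ^ 0);  E = (((~ b) ^ 0) & ((~ b) | b))
2. [xor_false →] ((~ b) ^ 0)  →  (~ b);  E = ((~ b) & ((~ b) | b))
3. [absorb_and →] ((~ b) & ((~ b) | b))  →  (~ b);  cost 2 ≤ 2, done

(~ b)   [cost 2]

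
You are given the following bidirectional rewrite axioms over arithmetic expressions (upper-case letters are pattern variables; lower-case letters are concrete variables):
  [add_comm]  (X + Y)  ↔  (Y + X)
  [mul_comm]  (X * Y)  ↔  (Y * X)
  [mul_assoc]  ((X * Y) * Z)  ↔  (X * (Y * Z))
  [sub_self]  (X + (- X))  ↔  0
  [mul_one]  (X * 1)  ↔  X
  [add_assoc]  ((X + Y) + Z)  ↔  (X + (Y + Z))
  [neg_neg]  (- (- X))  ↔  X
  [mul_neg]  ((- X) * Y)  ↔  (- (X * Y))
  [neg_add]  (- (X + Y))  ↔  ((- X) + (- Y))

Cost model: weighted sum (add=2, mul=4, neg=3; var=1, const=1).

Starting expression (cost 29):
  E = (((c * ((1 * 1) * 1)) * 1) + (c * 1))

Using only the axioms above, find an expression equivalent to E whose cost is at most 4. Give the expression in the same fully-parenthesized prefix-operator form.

step 1: mul_one (→) rewrites ((1 * 1) * 1) into (1 * 1), now (((c * (1 * 1)) * 1) + (c * 1))
step 2: mul_one (→) rewrites (c * 1) into c, now (((c * (1 * 1)) * 1) + c)
step 3: mul_one (→) rewrites (1 * 1) into 1, now (((c * 1) * 1) + c)
step 4: add_comm (→) rewrites (((c * 1) * 1) + c) into (c + ((c * 1) * 1))
step 5: mul_one (→) rewrites (c * 1) into c, now (c + (c * 1))
step 6: mul_one (→) rewrites (c * 1) into c, reaching cost 4 (bound 4)

(c + c)   [cost 4]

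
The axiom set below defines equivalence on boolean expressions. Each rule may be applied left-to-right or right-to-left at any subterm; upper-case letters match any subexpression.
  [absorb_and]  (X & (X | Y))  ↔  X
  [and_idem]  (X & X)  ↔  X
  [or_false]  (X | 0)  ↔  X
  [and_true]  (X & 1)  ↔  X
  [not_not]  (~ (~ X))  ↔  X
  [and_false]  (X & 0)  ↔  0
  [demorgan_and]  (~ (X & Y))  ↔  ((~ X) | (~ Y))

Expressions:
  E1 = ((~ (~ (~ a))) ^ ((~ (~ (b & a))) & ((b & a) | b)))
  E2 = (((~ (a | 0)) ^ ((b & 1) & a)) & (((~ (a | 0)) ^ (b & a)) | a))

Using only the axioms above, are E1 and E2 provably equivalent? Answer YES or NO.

(1) (~ (~ (b & a)))  =[not_not →]=  (b & a)    ⊢ ((~ (~ (~ a))) ^ ((b & a) & ((b & a) | b)))
(2) (~ (~ a))  =[not_not →]=  a    ⊢ ((~ a) ^ ((b & a) & ((b & a) | b)))
(3) ((b & a) & ((b & a) | b))  =[absorb_and →]=  (b & a)    ⊢ ((~ a) ^ (b & a))
(4) a  =[or_false ←]=  (a | 0)    ⊢ ((~ (a | 0)) ^ (b & a))
(5) ((~ (a | 0)) ^ (b & a))  =[absorb_and ←]=  (((~ (a | 0)) ^ (b & a)) & (((~ (a | 0)) ^ (b & a)) | a))
(6) b  =[and_true ←]=  (b & 1)    ⊢ E2

YES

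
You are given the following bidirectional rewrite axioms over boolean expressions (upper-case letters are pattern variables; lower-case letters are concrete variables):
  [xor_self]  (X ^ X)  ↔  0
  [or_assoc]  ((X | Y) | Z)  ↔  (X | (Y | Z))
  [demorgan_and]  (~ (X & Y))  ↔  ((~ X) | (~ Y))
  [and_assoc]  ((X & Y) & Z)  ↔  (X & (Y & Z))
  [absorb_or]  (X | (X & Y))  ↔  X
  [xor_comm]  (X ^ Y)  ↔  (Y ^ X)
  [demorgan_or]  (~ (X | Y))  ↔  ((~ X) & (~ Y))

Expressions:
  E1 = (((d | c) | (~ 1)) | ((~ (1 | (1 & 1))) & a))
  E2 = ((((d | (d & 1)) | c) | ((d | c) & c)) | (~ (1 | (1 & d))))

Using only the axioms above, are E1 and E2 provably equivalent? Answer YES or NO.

(1) (1 | (1 & 1))  =[absorb_or →]=  1    ⊢ (((d | c) | (~ 1)) | ((~ 1) & a))
(2) (((d | c) | (~ 1)) | ((~ 1) & a))  =[or_assoc →]=  ((d | c) | ((~ 1) | ((~ 1) & a)))
(3) ((~ 1) | ((~ 1) & a))  =[absorb_or →]=  (~ 1)    ⊢ ((d | c) | (~ 1))
(4) (d | c)  =[absorb_or ←]=  ((d | c) | ((d | c) & c))    ⊢ (((d | c) | ((d | c) & c)) | (~ 1))
(5) 1  =[absorb_or ←]=  (1 | (1 & d))    ⊢ (((d | c) | ((d | c) & c)) | (~ (1 | (1 & d))))
(6) d  =[absorb_or ←]=  (d | (d & 1))    ⊢ E2

YES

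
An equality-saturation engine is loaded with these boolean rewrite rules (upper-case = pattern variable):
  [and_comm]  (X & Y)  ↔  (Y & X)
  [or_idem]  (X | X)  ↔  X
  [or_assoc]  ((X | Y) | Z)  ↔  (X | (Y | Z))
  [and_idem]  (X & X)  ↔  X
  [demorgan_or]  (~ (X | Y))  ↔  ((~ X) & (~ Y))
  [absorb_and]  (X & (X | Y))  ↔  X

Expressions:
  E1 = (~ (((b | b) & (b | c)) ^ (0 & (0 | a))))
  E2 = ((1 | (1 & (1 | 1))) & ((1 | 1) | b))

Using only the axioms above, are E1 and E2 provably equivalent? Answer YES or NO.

The axioms are sound identities: if E1 ↔* E2 then E1 and E2 evaluate identically under any assignment.
Under a=0, b=1, c=0: E1 evaluates to 0, E2 to 1. Distinct ⇒ no rewrite sequence connects them.

NO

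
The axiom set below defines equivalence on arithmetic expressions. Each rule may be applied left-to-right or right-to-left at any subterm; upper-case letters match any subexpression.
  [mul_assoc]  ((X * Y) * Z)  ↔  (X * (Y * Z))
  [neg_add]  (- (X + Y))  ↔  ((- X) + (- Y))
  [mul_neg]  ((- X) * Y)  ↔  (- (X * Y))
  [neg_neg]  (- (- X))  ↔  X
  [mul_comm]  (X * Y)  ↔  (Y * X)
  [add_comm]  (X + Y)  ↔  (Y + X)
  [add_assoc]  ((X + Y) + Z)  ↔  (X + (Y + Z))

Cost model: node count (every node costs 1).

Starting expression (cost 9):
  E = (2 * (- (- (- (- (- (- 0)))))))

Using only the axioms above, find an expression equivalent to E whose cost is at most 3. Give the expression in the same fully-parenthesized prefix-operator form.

(2 * 0)   [cost 3]

step 1: neg_neg (→) rewrites (- (- 0)) into 0, now (2 * (- (- (- (- 0)))))
step 2: neg_neg (→) rewrites (- (- (- (- 0)))) into (- (- 0)), now (2 * (- (- 0)))
step 3: neg_neg (→) rewrites (- (- 0)) into 0, reaching cost 3 (bound 3)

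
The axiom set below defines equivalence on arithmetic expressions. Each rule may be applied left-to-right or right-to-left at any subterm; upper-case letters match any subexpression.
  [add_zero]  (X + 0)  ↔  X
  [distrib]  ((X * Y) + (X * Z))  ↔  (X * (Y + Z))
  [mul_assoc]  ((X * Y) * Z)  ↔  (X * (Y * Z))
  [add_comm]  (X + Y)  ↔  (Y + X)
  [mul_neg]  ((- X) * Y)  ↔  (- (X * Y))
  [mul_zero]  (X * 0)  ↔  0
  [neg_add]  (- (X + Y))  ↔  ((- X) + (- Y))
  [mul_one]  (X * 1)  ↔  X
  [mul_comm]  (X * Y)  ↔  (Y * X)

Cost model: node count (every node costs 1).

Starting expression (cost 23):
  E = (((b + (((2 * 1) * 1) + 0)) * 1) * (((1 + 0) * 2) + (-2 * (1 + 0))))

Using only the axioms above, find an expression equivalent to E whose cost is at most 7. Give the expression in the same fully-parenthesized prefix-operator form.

1. [add_zero →] (((2 * 1) * 1) + 0)  →  ((2 * 1) * 1);  E = (((b + ((2 * 1) * 1)) * 1) * (((1 + 0) * 2) + (-2 * (1 + 0))))
2. [mul_one →] ((2 * 1) * 1)  →  (2 * 1);  E = (((b + (2 * 1)) * 1) * (((1 + 0) * 2) + (-2 * (1 + 0))))
3. [mul_one →] ((b + (2 * 1)) * 1)  →  (b + (2 * 1));  E = ((b + (2 * 1)) * (((1 + 0) * 2) + (-2 * (1 + 0))))
4. [add_zero →] (1 + 0)  →  1;  E = ((b + (2 * 1)) * ((1 * 2) + (-2 * (1 + 0))))
5. [mul_comm →] (1 * 2)  →  (2 * 1);  E = ((b + (2 * 1)) * ((2 * 1) + (-2 * (1 + 0))))
6. [add_zero →] (1 + 0)  →  1;  E = ((b + (2 * 1)) * ((2 * 1) + (-2 * 1)))
7. [mul_one →] (-2 * 1)  →  -2;  E = ((b + (2 * 1)) * ((2 * 1) + -2))
8. [mul_one →] (2 * 1)  →  2;  E = ((b + 2) * ((2 * 1) + -2))
9. [mul_one →] (2 * 1)  →  2;  cost 7 ≤ 7, done

((b + 2) * (2 + -2))   [cost 7]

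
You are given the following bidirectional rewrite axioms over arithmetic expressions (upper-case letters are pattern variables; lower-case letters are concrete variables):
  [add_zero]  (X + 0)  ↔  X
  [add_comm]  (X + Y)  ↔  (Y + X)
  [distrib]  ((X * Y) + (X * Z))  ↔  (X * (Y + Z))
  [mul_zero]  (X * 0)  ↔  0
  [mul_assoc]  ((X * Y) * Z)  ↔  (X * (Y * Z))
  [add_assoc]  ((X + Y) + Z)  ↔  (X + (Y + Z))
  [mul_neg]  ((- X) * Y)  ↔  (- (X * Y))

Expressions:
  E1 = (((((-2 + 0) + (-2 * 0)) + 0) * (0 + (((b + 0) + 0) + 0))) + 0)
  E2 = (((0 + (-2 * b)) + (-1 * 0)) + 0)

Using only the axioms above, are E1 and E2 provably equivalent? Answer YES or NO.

YES

(1) ((b + 0) + 0)  =[add_zero →]=  (b + 0)    ⊢ (((((-2 + 0) + (-2 * 0)) + 0) * (0 + ((b + 0) + 0))) + 0)
(2) (-2 * 0)  =[mul_zero →]=  0    ⊢ (((((-2 + 0) + 0) + 0) * (0 + ((b + 0) + 0))) + 0)
(3) ((-2 + 0) + 0)  =[add_zero →]=  (-2 + 0)    ⊢ ((((-2 + 0) + 0) * (0 + ((b + 0) + 0))) + 0)
(4) (-2 + 0)  =[add_zero →]=  -2    ⊢ (((-2 + 0) * (0 + ((b + 0) + 0))) + 0)
(5) (b + 0)  =[add_zero →]=  b    ⊢ (((-2 + 0) * (0 + (b + 0))) + 0)
(6) (-2 + 0)  =[add_zero →]=  -2    ⊢ ((-2 * (0 + (b + 0))) + 0)
(7) (0 + (b + 0))  =[add_comm →]=  ((b + 0) + 0)    ⊢ ((-2 * ((b + 0) + 0)) + 0)
(8) (b + 0)  =[add_zero →]=  b    ⊢ ((-2 * (b + 0)) + 0)
(9) ((-2 * (b + 0)) + 0)  =[add_zero →]=  (-2 * (b + 0))
(10) (b + 0)  =[add_zero →]=  b    ⊢ (-2 * b)
(11) (-2 * b)  =[add_zero ←]=  ((-2 * b) + 0)
(12) 0  =[mul_zero ←]=  (-1 * 0)    ⊢ ((-2 * b) + (-1 * 0))
(13) (-2 * b)  =[add_zero ←]=  ((-2 * b) + 0)    ⊢ (((-2 * b) + 0) + (-1 * 0))
(14) ((-2 * b) + 0)  =[add_comm →]=  (0 + (-2 * b))    ⊢ ((0 + (-2 * b)) + (-1 * 0))
(15) (-1 * 0)  =[add_zero ←]=  ((-1 * 0) + 0)    ⊢ ((0 + (-2 * b)) + ((-1 * 0) + 0))
(16) ((0 + (-2 * b)) + ((-1 * 0) + 0))  =[add_assoc ←]=  (((0 + (-2 * b)) + (-1 * 0)) + 0)    ⊢ E2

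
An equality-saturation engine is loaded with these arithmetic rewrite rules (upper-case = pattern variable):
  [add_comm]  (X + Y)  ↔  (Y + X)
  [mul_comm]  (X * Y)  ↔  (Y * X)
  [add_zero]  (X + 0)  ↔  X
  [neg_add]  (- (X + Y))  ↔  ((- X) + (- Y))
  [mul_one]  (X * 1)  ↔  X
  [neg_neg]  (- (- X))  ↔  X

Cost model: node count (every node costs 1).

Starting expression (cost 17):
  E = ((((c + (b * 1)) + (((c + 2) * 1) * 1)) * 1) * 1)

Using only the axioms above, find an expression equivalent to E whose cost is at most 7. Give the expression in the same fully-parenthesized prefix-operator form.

((c + 2) + (c + b))   [cost 7]

(1) (((c + 2) * 1) * 1)  =[mul_one →]=  ((c + 2) * 1)    ⊢ ((((c + (b * 1)) + ((c + 2) * 1)) * 1) * 1)
(2) ((c + 2) * 1)  =[mul_one →]=  (c + 2)    ⊢ ((((c + (b * 1)) + (c + 2)) * 1) * 1)
(3) (((c + (b * 1)) + (c + 2)) * 1)  =[mul_one →]=  ((c + (b * 1)) + (c + 2))    ⊢ (((c + (b * 1)) + (c + 2)) * 1)
(4) (((c + (b * 1)) + (c + 2)) * 1)  =[mul_one →]=  ((c + (b * 1)) + (c + 2))
(5) ((c + (b * 1)) + (c + 2))  =[add_comm →]=  ((c + 2) + (c + (b * 1)))
(6) (b * 1)  =[mul_one →]=  b    ⊢ cost 7, within 7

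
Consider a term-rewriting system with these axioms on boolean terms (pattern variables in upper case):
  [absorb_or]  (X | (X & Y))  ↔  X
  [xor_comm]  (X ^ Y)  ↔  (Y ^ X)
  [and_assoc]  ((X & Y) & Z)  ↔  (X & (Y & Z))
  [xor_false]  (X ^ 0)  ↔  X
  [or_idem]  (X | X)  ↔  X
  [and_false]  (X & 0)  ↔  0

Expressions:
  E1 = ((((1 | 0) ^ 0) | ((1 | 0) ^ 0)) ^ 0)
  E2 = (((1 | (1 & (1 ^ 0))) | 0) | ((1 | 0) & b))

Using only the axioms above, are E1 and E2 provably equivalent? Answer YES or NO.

YES

1. [or_idem →] (((1 | 0) ^ 0) | ((1 | 0) ^ 0))  →  ((1 | 0) ^ 0);  E1 = (((1 | 0) ^ 0) ^ 0)
2. [xor_false →] ((1 | 0) ^ 0)  →  (1 | 0);  E1 = ((1 | 0) ^ 0)
3. [xor_false →] ((1 | 0) ^ 0)  →  (1 | 0)
4. [absorb_or ←] (1 | 0)  →  ((1 | 0) | ((1 | 0) & b))
5. [absorb_or ←] 1  →  (1 | (1 & 1));  E1 = (((1 | (1 & 1)) | 0) | ((1 | 0) & b))
6. [xor_false ←] 1  →  (1 ^ 0);  this is E2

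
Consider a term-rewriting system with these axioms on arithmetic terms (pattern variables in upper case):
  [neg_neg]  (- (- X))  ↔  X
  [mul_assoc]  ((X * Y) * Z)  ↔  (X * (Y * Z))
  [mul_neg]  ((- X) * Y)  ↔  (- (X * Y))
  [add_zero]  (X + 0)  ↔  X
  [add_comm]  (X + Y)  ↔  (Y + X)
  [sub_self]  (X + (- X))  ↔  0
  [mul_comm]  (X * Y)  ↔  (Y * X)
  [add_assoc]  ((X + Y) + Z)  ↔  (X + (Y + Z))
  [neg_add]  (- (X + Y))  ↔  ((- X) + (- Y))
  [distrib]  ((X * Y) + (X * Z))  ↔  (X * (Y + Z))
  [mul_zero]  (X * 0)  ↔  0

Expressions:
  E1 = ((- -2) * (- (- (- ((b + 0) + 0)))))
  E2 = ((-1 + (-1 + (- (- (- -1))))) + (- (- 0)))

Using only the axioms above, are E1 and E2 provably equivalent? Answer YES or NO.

Every axiom is a valid identity, so a rewrite proof would force E1 and E2 to agree under every assignment.
At b=0: E1 = 0 but E2 = -1; they differ, so no derivation exists.

NO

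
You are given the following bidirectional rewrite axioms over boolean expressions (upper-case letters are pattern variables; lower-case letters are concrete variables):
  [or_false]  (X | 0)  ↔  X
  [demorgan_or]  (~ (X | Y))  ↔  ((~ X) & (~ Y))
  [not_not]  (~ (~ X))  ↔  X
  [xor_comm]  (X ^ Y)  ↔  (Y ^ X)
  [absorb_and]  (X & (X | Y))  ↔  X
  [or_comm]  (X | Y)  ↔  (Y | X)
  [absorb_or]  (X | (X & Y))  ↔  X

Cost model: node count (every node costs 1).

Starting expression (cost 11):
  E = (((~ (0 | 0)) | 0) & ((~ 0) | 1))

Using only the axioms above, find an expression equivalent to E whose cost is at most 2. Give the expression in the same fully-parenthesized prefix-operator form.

(~ 0)   [cost 2]

1. [or_false →] ((~ (0 | 0)) | 0)  →  (~ (0 | 0));  E = ((~ (0 | 0)) & ((~ 0) | 1))
2. [or_false →] (0 | 0)  →  0;  E = ((~ 0) & ((~ 0) | 1))
3. [absorb_and →] ((~ 0) & ((~ 0) | 1))  →  (~ 0);  cost 2 ≤ 2, done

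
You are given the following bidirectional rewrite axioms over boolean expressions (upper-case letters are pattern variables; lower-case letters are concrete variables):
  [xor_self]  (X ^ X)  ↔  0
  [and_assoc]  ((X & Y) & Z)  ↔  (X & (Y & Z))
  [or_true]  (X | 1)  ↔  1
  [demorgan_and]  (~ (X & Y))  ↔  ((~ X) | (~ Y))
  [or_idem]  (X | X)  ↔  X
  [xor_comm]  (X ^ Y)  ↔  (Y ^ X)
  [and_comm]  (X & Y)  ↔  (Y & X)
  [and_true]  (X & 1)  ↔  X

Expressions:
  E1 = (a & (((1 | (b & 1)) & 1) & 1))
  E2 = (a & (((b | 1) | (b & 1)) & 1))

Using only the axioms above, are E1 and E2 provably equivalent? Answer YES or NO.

YES

step 1: and_true (→) rewrites (((1 | (b & 1)) & 1) & 1) into ((1 | (b & 1)) & 1), now (a & ((1 | (b & 1)) & 1))
step 2: and_true (→) rewrites (b & 1) into b, now (a & ((1 | b) & 1))
step 3: or_true (←) rewrites 1 into (b | 1), now (a & (((b | 1) | b) & 1))
step 4: and_true (←) rewrites b into (b & 1), which is E2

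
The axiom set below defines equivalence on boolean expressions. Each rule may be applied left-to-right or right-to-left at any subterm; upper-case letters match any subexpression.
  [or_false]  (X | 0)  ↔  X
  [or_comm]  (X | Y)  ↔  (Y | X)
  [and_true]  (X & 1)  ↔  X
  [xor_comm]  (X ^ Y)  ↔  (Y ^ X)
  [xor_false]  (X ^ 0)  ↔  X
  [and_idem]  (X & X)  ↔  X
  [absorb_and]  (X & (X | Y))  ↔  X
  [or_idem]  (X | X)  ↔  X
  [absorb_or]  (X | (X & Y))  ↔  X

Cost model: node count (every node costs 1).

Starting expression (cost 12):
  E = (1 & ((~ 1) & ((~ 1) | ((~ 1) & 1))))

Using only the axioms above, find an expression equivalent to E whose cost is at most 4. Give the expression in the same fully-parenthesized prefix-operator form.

1. [and_true →] ((~ 1) & 1)  →  (~ 1);  E = (1 & ((~ 1) & ((~ 1) | (~ 1))))
2. [or_idem →] ((~ 1) | (~ 1))  →  (~ 1);  E = (1 & ((~ 1) & (~ 1)))
3. [and_idem →] ((~ 1) & (~ 1))  →  (~ 1);  cost 4 ≤ 4, done

(1 & (~ 1))   [cost 4]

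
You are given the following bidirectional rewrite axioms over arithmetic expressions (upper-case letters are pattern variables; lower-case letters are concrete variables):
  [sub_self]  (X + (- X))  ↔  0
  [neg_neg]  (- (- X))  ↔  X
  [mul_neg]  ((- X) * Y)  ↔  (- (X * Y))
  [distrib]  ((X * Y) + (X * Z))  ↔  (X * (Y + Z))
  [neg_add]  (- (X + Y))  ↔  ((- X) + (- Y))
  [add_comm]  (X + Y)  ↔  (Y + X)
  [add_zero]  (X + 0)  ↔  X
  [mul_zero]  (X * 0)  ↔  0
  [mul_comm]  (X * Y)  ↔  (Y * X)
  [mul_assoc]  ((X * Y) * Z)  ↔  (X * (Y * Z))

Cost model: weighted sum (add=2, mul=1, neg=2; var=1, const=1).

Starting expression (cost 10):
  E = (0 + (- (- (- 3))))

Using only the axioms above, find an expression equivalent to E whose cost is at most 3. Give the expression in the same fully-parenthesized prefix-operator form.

(- 3)   [cost 3]

step 1: neg_neg (→) rewrites (- (- (- 3))) into (- 3), now (0 + (- 3))
step 2: add_comm (→) rewrites (0 + (- 3)) into ((- 3) + 0)
step 3: add_zero (→) rewrites ((- 3) + 0) into (- 3), reaching cost 3 (bound 3)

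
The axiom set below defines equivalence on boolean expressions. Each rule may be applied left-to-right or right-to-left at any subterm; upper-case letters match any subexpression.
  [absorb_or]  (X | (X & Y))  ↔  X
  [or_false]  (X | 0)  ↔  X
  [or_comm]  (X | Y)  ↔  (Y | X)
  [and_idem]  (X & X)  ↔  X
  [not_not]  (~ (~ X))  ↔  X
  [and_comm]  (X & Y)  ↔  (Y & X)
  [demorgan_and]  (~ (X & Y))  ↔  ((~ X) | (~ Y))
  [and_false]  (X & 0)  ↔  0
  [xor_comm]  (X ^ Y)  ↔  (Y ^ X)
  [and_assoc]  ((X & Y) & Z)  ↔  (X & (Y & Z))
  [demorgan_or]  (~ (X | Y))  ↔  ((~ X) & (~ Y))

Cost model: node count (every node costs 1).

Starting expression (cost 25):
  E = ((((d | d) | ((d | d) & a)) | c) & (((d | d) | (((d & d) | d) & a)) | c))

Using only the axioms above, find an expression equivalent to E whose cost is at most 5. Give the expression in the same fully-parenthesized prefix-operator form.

((d | d) | c)   [cost 5]

step 1: and_idem (→) rewrites (d & d) into d, now ((((d | d) | ((d | d) & a)) | c) & (((d | d) | ((d | d) & a)) | c))
step 2: and_idem (→) rewrites ((((d | d) | ((d | d) & a)) | c) & (((d | d) | ((d | d) & a)) | c)) into (((d | d) | ((d | d) & a)) | c)
step 3: absorb_or (→) rewrites ((d | d) | ((d | d) & a)) into (d | d), reaching cost 5 (bound 5)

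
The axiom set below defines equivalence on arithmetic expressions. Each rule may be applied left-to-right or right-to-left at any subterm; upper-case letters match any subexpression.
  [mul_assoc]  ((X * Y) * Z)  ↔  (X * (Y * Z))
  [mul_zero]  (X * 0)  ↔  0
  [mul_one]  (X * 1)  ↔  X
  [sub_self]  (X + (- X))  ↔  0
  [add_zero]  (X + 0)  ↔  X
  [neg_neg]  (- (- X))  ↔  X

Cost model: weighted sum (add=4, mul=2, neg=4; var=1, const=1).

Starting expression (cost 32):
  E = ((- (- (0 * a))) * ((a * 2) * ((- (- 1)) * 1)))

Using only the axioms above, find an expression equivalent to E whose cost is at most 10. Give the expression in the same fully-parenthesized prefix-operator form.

((0 * a) * (a * 2))   [cost 10]

1. [mul_one →] ((- (- 1)) * 1)  →  (- (- 1));  E = ((- (- (0 * a))) * ((a * 2) * (- (- 1))))
2. [neg_neg →] (- (- 1))  →  1;  E = ((- (- (0 * a))) * ((a * 2) * 1))
3. [neg_neg →] (- (- (0 * a)))  →  (0 * a);  E = ((0 * a) * ((a * 2) * 1))
4. [mul_one →] ((a * 2) * 1)  →  (a * 2);  cost 10 ≤ 10, done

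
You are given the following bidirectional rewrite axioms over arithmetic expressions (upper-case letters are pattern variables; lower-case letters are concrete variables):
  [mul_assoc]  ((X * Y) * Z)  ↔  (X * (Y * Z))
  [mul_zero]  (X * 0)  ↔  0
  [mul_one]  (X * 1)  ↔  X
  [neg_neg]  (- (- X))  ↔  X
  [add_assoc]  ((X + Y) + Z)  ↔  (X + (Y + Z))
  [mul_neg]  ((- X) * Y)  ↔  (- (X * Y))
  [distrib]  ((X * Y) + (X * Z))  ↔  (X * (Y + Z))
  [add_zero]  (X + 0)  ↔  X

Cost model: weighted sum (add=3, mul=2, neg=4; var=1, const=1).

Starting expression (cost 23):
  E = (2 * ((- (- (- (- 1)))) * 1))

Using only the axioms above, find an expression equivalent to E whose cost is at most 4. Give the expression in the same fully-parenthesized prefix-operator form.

(2 * 1)   [cost 4]

(1) (- (- (- (- 1))))  =[neg_neg →]=  (- (- 1))    ⊢ (2 * ((- (- 1)) * 1))
(2) (- (- 1))  =[neg_neg →]=  1    ⊢ (2 * (1 * 1))
(3) (1 * 1)  =[mul_one →]=  1    ⊢ cost 4, within 4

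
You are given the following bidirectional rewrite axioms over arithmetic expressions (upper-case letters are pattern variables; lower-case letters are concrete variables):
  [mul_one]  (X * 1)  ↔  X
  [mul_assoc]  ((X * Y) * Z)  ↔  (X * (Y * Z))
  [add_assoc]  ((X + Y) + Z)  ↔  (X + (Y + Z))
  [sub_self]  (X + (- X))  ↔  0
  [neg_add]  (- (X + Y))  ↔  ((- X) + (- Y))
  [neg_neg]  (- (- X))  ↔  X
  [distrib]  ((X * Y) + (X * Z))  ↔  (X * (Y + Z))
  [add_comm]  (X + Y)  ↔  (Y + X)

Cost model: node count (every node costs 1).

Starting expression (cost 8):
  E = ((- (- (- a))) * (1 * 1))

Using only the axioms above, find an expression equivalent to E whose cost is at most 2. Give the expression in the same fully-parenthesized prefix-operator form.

(- a)   [cost 2]

step 1: neg_neg (→) rewrites (- (- a)) into a, now ((- a) * (1 * 1))
step 2: mul_one (→) rewrites (1 * 1) into 1, now ((- a) * 1)
step 3: mul_one (→) rewrites ((- a) * 1) into (- a), reaching cost 2 (bound 2)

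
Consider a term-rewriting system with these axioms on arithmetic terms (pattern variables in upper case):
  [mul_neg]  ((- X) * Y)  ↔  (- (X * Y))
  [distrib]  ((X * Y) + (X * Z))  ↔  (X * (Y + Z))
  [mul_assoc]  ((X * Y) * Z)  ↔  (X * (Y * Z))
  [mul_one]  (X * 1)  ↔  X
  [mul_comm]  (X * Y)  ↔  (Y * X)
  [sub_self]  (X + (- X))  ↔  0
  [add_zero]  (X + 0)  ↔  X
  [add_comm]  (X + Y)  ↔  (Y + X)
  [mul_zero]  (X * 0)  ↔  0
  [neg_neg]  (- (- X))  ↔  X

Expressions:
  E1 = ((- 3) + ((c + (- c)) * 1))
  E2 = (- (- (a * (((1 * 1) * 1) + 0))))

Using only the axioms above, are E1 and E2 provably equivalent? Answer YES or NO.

NO

The axioms are sound identities: if E1 ↔* E2 then E1 and E2 evaluate identically under any assignment.
Under a=0, c=0: E1 evaluates to -3, E2 to 0. Distinct ⇒ no rewrite sequence connects them.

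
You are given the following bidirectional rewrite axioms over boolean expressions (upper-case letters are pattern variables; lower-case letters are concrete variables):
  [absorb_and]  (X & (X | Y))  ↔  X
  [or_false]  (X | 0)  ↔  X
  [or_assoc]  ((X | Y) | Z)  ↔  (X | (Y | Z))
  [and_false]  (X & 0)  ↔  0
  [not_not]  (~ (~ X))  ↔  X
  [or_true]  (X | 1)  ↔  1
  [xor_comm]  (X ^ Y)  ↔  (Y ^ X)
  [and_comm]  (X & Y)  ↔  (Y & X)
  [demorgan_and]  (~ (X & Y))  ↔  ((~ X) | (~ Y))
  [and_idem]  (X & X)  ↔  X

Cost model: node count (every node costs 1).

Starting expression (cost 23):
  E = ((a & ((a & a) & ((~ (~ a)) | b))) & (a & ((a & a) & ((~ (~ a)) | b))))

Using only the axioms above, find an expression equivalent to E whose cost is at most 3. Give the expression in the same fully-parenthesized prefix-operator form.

(a & a)   [cost 3]

1. [and_idem →] ((a & ((a & a) & ((~ (~ a)) | b))) & (a & ((a & a) & ((~ (~ a)) | b))))  →  (a & ((a & a) & ((~ (~ a)) | b)))
2. [not_not →] (~ (~ a))  →  a;  E = (a & ((a & a) & (a | b)))
3. [and_idem →] (a & a)  →  a;  E = (a & (a & (a | b)))
4. [absorb_and →] (a & (a | b))  →  a;  cost 3 ≤ 3, done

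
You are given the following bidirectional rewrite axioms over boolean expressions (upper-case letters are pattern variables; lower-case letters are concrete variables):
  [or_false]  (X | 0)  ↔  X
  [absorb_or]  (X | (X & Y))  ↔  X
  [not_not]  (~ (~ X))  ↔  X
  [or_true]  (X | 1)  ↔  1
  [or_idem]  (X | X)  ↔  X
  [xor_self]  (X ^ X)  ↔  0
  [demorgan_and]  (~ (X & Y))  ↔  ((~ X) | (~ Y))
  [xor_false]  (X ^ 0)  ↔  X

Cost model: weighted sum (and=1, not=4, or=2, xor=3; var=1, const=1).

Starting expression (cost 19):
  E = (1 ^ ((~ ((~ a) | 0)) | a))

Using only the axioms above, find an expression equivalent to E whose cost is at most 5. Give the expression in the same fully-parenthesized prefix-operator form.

(1 ^ a)   [cost 5]

(1) ((~ a) | 0)  =[or_false →]=  (~ a)    ⊢ (1 ^ ((~ (~ a)) | a))
(2) (~ (~ a))  =[not_not →]=  a    ⊢ (1 ^ (a | a))
(3) (a | a)  =[or_idem →]=  a    ⊢ cost 5, within 5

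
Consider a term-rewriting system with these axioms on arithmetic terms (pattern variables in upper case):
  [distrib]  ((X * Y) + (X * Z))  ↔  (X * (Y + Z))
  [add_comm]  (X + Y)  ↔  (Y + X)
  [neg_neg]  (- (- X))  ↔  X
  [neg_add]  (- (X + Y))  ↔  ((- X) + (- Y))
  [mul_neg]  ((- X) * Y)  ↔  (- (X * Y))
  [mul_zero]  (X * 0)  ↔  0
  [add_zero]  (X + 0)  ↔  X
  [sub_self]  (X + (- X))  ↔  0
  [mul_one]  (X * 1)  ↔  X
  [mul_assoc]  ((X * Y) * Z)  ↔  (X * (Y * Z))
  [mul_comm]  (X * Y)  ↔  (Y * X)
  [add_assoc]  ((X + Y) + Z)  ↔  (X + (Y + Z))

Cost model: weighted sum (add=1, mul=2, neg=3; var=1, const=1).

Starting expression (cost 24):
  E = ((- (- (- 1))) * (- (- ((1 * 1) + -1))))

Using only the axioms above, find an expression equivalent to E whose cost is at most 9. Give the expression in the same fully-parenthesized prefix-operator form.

1. [mul_one →] (1 * 1)  →  1;  E = ((- (- (- 1))) * (- (- (1 + -1))))
2. [neg_neg →] (- (- (- 1)))  →  (- 1);  E = ((- 1) * (- (- (1 + -1))))
3. [neg_neg →] (- (- (1 + -1)))  →  (1 + -1);  cost 9 ≤ 9, done

((- 1) * (1 + -1))   [cost 9]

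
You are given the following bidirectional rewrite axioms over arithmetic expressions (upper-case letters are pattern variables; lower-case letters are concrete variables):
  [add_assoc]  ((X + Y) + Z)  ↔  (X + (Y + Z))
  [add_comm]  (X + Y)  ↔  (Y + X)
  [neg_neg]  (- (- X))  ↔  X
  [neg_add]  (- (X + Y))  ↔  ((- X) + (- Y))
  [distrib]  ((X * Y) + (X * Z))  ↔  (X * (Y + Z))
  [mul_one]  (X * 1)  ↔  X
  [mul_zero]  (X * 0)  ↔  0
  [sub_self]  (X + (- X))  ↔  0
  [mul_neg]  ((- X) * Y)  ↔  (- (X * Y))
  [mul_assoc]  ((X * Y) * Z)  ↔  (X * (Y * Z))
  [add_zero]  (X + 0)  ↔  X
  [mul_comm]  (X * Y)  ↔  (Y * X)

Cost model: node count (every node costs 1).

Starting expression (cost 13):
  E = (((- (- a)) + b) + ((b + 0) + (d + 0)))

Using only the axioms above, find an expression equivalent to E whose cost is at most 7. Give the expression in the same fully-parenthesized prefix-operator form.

((a + b) + (b + d))   [cost 7]

(1) (d + 0)  =[add_zero →]=  d    ⊢ (((- (- a)) + b) + ((b + 0) + d))
(2) (- (- a))  =[neg_neg →]=  a    ⊢ ((a + b) + ((b + 0) + d))
(3) (b + 0)  =[add_zero →]=  b    ⊢ cost 7, within 7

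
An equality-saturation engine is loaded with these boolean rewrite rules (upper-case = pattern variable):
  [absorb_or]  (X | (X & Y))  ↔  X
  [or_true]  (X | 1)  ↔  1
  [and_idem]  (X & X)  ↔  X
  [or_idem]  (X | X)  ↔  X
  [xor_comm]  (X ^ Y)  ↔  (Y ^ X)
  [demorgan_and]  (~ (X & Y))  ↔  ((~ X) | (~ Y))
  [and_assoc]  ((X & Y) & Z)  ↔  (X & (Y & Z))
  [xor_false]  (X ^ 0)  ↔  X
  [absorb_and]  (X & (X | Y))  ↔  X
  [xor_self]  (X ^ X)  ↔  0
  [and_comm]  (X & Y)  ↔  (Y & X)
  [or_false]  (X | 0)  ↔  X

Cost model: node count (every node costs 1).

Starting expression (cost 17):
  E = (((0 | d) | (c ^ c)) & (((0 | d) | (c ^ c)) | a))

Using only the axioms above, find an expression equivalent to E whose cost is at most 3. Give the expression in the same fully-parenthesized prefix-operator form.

step 1: absorb_and (→) rewrites (((0 | d) | (c ^ c)) & (((0 | d) | (c ^ c)) | a)) into ((0 | d) | (c ^ c))
step 2: xor_self (→) rewrites (c ^ c) into 0, now ((0 | d) | 0)
step 3: or_false (→) rewrites ((0 | d) | 0) into (0 | d), reaching cost 3 (bound 3)

(0 | d)   [cost 3]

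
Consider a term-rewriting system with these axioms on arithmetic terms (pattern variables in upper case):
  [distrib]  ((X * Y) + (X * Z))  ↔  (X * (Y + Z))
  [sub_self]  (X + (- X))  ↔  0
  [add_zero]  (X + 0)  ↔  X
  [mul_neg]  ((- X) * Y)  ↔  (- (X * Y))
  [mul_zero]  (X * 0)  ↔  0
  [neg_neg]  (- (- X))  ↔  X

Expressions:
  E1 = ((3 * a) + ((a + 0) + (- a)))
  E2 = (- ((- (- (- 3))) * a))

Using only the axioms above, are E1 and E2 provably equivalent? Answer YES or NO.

YES

1. [add_zero →] (a + 0)  →  a;  E1 = ((3 * a) + (a + (- a)))
2. [sub_self →] (a + (- a))  →  0;  E1 = ((3 * a) + 0)
3. [add_zero →] ((3 * a) + 0)  →  (3 * a)
4. [neg_neg ←] (3 * a)  →  (- (- (3 * a)))
5. [mul_neg ←] (- (3 * a))  →  ((- 3) * a);  E1 = (- ((- 3) * a))
6. [neg_neg ←] 3  →  (- (- 3));  this is E2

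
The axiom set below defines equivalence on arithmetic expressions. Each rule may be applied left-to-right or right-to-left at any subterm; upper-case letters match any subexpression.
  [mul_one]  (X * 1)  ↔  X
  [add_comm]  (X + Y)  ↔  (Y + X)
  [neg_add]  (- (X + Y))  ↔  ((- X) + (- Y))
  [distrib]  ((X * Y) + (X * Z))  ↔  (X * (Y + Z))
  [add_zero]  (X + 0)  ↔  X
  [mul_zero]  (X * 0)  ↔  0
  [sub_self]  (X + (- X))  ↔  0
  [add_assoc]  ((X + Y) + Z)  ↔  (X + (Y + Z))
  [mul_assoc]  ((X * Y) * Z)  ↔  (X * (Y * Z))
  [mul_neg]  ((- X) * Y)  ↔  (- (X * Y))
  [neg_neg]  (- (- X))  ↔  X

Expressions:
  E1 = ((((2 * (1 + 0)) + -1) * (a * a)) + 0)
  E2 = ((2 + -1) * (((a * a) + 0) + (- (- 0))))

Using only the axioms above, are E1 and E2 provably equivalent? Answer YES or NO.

1. [add_zero →] (1 + 0)  →  1;  E1 = ((((2 * 1) + -1) * (a * a)) + 0)
2. [add_zero →] ((((2 * 1) + -1) * (a * a)) + 0)  →  (((2 * 1) + -1) * (a * a))
3. [mul_one →] (2 * 1)  →  2;  E1 = ((2 + -1) * (a * a))
4. [add_zero ←] (a * a)  →  ((a * a) + 0);  E1 = ((2 + -1) * ((a * a) + 0))
5. [add_zero ←] (a * a)  →  ((a * a) + 0);  E1 = ((2 + -1) * (((a * a) + 0) + 0))
6. [neg_neg ←] 0  →  (- (- 0));  this is E2

YES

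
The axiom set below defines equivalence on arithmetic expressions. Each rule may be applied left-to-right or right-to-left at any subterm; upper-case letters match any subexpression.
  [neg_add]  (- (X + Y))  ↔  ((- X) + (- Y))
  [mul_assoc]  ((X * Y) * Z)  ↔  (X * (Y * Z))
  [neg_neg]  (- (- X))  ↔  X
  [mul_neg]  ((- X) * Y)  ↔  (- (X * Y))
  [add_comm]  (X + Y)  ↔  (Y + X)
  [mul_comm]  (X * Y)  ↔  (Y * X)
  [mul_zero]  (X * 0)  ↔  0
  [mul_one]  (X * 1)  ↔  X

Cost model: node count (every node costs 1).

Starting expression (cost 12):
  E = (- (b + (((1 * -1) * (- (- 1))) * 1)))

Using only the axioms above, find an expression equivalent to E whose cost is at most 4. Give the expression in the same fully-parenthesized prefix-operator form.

(- (-1 + b))   [cost 4]

1. [neg_neg →] (- (- 1))  →  1;  E = (- (b + (((1 * -1) * 1) * 1)))
2. [mul_comm →] (1 * -1)  →  (-1 * 1);  E = (- (b + (((-1 * 1) * 1) * 1)))
3. [add_comm →] (b + (((-1 * 1) * 1) * 1))  →  ((((-1 * 1) * 1) * 1) + b);  E = (- ((((-1 * 1) * 1) * 1) + b))
4. [mul_assoc →] (((-1 * 1) * 1) * 1)  →  ((-1 * 1) * (1 * 1));  E = (- (((-1 * 1) * (1 * 1)) + b))
5. [mul_one →] (1 * 1)  →  1;  E = (- (((-1 * 1) * 1) + b))
6. [mul_one →] (-1 * 1)  →  -1;  E = (- ((-1 * 1) + b))
7. [mul_one →] (-1 * 1)  →  -1;  cost 4 ≤ 4, done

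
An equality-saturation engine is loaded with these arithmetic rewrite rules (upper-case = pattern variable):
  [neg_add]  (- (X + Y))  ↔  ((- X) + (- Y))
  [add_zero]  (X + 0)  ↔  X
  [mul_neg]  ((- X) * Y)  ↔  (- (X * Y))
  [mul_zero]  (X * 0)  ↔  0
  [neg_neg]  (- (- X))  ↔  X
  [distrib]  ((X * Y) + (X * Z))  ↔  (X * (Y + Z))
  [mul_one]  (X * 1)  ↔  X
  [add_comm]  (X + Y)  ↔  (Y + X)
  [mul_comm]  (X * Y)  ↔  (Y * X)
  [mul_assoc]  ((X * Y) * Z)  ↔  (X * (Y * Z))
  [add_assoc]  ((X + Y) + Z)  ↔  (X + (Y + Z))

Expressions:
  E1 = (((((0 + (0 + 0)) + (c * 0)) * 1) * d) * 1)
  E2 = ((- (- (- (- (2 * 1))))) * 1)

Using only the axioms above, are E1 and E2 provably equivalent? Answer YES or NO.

All listed rules preserve value, hence provable equivalence implies equal values everywhere; look for a separating assignment.
c=0, d=0 gives E1 ↦ 0, E2 ↦ 2; values differ ⇒ not provably equivalent.

NO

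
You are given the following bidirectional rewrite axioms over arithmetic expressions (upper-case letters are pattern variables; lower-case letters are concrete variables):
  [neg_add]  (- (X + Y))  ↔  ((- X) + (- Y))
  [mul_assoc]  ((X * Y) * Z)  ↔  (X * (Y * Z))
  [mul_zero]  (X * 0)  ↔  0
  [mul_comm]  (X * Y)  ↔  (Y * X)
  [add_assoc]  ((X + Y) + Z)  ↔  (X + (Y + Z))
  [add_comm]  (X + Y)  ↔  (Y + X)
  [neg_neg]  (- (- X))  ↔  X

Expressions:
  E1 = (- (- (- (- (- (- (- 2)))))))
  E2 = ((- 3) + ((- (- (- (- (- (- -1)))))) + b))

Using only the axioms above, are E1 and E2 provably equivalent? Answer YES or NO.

NO

All listed rules preserve value, hence provable equivalence implies equal values everywhere; look for a separating assignment.
b=0 gives E1 ↦ -2, E2 ↦ -4; values differ ⇒ not provably equivalent.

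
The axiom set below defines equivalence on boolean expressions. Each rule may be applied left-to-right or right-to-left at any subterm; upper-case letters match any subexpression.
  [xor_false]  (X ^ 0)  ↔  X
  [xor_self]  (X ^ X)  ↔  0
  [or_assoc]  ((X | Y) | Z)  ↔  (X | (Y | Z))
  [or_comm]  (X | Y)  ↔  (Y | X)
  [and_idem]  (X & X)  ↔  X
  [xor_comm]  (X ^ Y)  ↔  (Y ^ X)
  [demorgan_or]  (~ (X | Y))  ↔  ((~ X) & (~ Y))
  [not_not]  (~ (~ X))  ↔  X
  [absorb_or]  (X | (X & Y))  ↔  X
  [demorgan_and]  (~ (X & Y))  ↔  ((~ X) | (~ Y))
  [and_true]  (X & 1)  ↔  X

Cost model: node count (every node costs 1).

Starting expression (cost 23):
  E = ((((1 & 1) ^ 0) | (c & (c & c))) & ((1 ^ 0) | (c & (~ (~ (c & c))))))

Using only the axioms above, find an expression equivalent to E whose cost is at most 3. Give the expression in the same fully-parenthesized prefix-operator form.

1. [not_not →] (~ (~ (c & c)))  →  (c & c);  E = ((((1 & 1) ^ 0) | (c & (c & c))) & ((1 ^ 0) | (c & (c & c))))
2. [and_idem →] (1 & 1)  →  1;  E = (((1 ^ 0) | (c & (c & c))) & ((1 ^ 0) | (c & (c & c))))
3. [and_idem →] (((1 ^ 0) | (c & (c & c))) & ((1 ^ 0) | (c & (c & c))))  →  ((1 ^ 0) | (c & (c & c)))
4. [xor_false →] (1 ^ 0)  →  1;  E = (1 | (c & (c & c)))
5. [and_idem →] (c & c)  →  c;  E = (1 | (c & c))
6. [and_idem →] (c & c)  →  c;  cost 3 ≤ 3, done

(1 | c)   [cost 3]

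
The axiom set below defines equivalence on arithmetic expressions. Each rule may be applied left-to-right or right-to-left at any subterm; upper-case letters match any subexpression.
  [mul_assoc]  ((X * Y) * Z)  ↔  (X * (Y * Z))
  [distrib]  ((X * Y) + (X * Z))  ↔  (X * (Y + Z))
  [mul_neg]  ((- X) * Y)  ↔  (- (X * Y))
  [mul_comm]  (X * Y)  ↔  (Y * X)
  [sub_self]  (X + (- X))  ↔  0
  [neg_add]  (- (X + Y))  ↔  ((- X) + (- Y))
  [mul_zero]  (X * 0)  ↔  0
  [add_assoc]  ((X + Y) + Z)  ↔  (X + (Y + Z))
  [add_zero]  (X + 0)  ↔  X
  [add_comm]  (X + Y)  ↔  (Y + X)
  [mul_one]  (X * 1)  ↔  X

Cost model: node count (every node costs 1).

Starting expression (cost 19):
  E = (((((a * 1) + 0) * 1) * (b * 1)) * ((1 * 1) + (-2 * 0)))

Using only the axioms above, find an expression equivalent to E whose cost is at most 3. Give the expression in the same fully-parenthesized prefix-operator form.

(a * b)   [cost 3]

step 1: mul_assoc (→) rewrites (((((a * 1) + 0) * 1) * (b * 1)) * ((1 * 1) + (-2 * 0))) into ((((a * 1) + 0) * 1) * ((b * 1) * ((1 * 1) + (-2 * 0))))
step 2: mul_one (→) rewrites (a * 1) into a, now (((a + 0) * 1) * ((b * 1) * ((1 * 1) + (-2 * 0))))
step 3: mul_zero (→) rewrites (-2 * 0) into 0, now (((a + 0) * 1) * ((b * 1) * ((1 * 1) + 0)))
step 4: add_zero (→) rewrites ((1 * 1) + 0) into (1 * 1), now (((a + 0) * 1) * ((b * 1) * (1 * 1)))
step 5: add_zero (→) rewrites (a + 0) into a, now ((a * 1) * ((b * 1) * (1 * 1)))
step 6: mul_one (→) rewrites (b * 1) into b, now ((a * 1) * (b * (1 * 1)))
step 7: mul_one (→) rewrites (1 * 1) into 1, now ((a * 1) * (b * 1))
step 8: mul_one (→) rewrites (b * 1) into b, now ((a * 1) * b)
step 9: mul_one (→) rewrites (a * 1) into a, reaching cost 3 (bound 3)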